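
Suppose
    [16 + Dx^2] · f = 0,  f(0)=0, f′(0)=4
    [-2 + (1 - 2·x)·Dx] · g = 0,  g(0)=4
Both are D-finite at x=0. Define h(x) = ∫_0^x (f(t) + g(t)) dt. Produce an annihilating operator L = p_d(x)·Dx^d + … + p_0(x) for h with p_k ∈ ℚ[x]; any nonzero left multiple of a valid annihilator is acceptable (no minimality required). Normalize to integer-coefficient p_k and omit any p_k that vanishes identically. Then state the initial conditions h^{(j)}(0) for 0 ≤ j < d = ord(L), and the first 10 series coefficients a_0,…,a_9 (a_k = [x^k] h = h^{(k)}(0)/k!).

L = (-160 + 256·x - 256·x^2)·Dx + (48 - 224·x + 384·x^2 - 256·x^3)·Dx^2 + (-10 + 16·x - 16·x^2)·Dx^3 + (3 - 14·x + 24·x^2 - 16·x^3)·Dx^4  (order 4).
h: a_k = 0, 4, 6, 16/3, 16/3, 64/5, 1024/45, 256/7, 20032/315, 1024/9, …
ICs: h(0) = 0, h′(0) = 4, h′′(0) = 12, h′′′(0) = 32.

f: a_k = 0, 4, 0, -32/3, 0, 128/15, 0, -1024/315, 0, 2048/2835, …
g: a_k = 4, 8, 16, 32, 64, 128, 256, 512, 1024, 2048, …
L₀ := lclm(L_f,L_g); ord L₀ ≤ 2+1.
Integrate: L := L₀·Dx.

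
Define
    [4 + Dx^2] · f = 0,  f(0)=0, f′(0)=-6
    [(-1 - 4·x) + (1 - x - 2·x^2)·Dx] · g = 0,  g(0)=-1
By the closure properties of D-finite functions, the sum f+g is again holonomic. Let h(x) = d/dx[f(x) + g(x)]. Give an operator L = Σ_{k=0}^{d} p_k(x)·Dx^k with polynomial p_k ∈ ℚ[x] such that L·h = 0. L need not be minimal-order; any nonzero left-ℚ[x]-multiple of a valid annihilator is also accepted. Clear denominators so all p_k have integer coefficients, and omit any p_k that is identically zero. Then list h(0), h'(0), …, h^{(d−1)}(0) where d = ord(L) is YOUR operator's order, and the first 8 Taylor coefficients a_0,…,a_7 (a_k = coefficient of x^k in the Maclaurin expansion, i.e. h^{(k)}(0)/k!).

L = (576 + 2400·x + 5616·x^2 + 3360·x^3 + 3840·x^4 + 1152·x^5 + 768·x^6) + (-68 - 236·x + 240·x^2 + 488·x^3 + 560·x^4 + 672·x^5 + 448·x^6 + 256·x^7)·Dx + (144 + 600·x + 1404·x^2 + 840·x^3 + 960·x^4 + 288·x^5 + 192·x^6)·Dx^2 + (-17 - 59·x + 60·x^2 + 122·x^3 + 140·x^4 + 168·x^5 + 112·x^6 + 64·x^7)·Dx^3  (order 3).
h: a_k = -7, -6, -3, -44, -109, -258, -8917/15, -1368, …
ICs: h(0) = -7, h′(0) = -6, h′′(0) = -6.

f: a_k = 0, -6, 0, 4, 0, -4/5, 0, 8/105, …
g: a_k = -1, -1, -3, -5, -11, -21, -43, -85, …
Sum ⇒ L₀ = lclm(L_f,L_g) in ℚ(x)⟨Dx⟩.
h=h₀': d/dx-closure on L₀ ⇒ L.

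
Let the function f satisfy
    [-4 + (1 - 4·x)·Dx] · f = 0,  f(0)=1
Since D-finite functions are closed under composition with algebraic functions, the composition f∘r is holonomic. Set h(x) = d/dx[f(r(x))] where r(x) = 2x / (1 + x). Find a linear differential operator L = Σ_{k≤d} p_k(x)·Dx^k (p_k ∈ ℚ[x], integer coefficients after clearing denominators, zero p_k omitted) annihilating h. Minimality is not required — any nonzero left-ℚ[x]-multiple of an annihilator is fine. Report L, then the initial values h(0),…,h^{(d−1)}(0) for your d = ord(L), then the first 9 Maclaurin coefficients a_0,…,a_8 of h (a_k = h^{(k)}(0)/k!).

f: a_k = 1, 4, 16, 64, 256, 1024, 4096, 16384, 65536, …
L₀ from L_f via x↦r, Dx↦r'^{-1}Dx.
h=h₀': d/dx-closure on L₀ ⇒ L.
L = 14 + (-1 + 7·x)·Dx  (order 1).
h: a_k = 8, 112, 1176, 10976, 96040, 806736, 6588344, 52706752, 415065672, …
ICs: h(0) = 8.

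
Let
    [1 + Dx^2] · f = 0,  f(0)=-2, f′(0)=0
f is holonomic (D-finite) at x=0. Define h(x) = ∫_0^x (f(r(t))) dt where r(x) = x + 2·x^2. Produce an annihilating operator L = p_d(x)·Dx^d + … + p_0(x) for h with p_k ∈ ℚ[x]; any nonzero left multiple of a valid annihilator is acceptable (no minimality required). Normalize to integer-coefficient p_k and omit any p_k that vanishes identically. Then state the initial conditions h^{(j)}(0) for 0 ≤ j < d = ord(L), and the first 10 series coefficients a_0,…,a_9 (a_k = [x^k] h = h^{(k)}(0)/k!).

f: a_k = -2, 0, 1, 0, -1/12, 0, 1/360, 0, -1/20160, 0, …
L₀ from L_f via x↦r, Dx↦r'^{-1}Dx.
h=∫h₀ ⇒ L = L₀·Dx.
L = (1 + 12·x + 48·x^2 + 64·x^3)·Dx - 4·Dx^2 + (1 + 4·x)·Dx^3  (order 3).
h: a_k = 0, -2, 0, 1/3, 1, 47/60, -1/9, -719/2520, -79/240, -23521/181440, …
ICs: h(0) = 0, h′(0) = -2, h′′(0) = 0.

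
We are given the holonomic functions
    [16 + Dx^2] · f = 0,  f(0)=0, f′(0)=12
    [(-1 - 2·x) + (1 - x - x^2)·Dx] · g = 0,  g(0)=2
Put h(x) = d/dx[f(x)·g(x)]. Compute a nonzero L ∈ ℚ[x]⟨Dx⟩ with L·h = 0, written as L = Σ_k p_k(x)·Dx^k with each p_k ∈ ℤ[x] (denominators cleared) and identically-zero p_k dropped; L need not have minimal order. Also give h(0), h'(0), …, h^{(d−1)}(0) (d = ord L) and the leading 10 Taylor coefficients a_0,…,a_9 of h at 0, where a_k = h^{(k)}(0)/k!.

f: a_k = 0, 12, 0, -32, 0, 128/5, 0, -1024/105, 0, 2048/945, …
g: a_k = 2, 2, 4, 6, 10, 16, 26, 42, 68, 110, …
L₀ := L_f ⊗_s L_g (sym. prod.), ord ≤ 2.
Derive L from L₀ (diff closure).
L = (54 - 256·x - 128·x^2 + 256·x^3 + 128·x^4) + (-13 - 10·x + 48·x^2 + 32·x^3)·Dx + (7 - 15·x - 7·x^2 + 16·x^3 + 8·x^4)·Dx^2  (order 2).
h: a_k = 24, 48, -48, 32, 216, 1536/5, 7864/15, 21184/21, 194032/105, 626384/189, …
ICs: h(0) = 24, h′(0) = 48.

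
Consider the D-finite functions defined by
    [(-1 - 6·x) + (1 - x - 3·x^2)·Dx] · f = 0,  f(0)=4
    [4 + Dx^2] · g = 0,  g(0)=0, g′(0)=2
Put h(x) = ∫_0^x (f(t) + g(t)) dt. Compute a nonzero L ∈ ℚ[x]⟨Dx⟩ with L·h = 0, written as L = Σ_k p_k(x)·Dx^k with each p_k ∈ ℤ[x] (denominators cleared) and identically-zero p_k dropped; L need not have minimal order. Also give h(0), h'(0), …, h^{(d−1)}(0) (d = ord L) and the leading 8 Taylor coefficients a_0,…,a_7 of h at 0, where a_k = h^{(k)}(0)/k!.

f: a_k = 4, 4, 16, 28, 76, 160, 388, 868, …
g: a_k = 0, 2, 0, -4/3, 0, 4/15, 0, -8/315, …
L₀ := lclm(L_f,L_g); ord L₀ ≤ 1+2.
h=∫₀ˣh₀: take L = L₀·Dx.
L = (92 + 608·x + 512·x^2 + 1104·x^3 + 360·x^4 + 432·x^5)·Dx + (-24 + 4·x + 24·x^2 + 80·x^3 + 180·x^4 + 216·x^5 + 216·x^6)·Dx^2 + (23 + 152·x + 128·x^2 + 276·x^3 + 90·x^4 + 108·x^5)·Dx^3 + (-6 + x + 6·x^2 + 20·x^3 + 45·x^4 + 54·x^5 + 54·x^6)·Dx^4  (order 4).
h: a_k = 0, 4, 3, 16/3, 20/3, 76/5, 1202/45, 388/7, …
ICs: h(0) = 0, h′(0) = 4, h′′(0) = 6, h′′′(0) = 32.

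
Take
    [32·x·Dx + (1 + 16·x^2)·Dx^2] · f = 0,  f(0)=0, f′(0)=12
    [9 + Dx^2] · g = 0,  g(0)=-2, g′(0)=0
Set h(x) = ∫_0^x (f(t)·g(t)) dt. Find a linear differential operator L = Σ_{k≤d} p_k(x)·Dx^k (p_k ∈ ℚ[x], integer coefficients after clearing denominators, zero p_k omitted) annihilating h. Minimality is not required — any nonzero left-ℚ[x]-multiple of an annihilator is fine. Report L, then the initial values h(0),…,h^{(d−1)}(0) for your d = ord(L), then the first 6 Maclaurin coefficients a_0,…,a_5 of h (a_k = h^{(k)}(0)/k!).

L = (16425 + 696384·x^2 + 2778624·x^4 + 11943936·x^6 + 47775744·x^8)·Dx + (23616·x + 543744·x^3 + 3981312·x^5 + 21233664·x^7)·Dx^2 + (2050 + 87168·x^2 + 470016·x^4 + 2654208·x^6 + 10616832·x^8)·Dx^3 + (2624·x + 60416·x^3 + 442368·x^5 + 2359296·x^7)·Dx^4 + (25 + 1088·x^2 + 17920·x^4 + 147456·x^6 + 589824·x^8)·Dx^5  (order 5).
h: a_k = 0, 0, -12, 0, 59, 0, …
ICs: h(0) = 0, h′(0) = 0, h′′(0) = -24, h′′′(0) = 0, h′′′′(0) = 1416.

f: a_k = 0, 12, 0, -64, 0, 3072/5, …
g: a_k = -2, 0, 9, 0, -27/4, 0, …
h₀=f·g: eliminate ⇒ L₀, order ≤ 2·2.
h=∫₀ˣh₀: take L = L₀·Dx.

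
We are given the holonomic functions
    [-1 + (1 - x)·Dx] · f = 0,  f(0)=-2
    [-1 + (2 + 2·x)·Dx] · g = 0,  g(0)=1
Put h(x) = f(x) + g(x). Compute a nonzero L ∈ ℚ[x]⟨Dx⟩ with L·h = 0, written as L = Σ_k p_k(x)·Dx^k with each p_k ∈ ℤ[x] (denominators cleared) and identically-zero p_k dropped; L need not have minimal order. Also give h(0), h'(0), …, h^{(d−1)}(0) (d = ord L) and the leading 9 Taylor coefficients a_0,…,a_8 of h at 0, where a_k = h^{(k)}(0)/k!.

f: a_k = -2, -2, -2, -2, -2, -2, -2, -2, -2, …
g: a_k = 1, 1/2, -1/8, 1/16, -5/128, 7/256, -21/1024, 33/2048, -429/32768, …
h₀=f+g: left-lcm gives L₀, ord ≤ 2.
L = (-5 - 3·x) + (9 + 14·x + 9·x^2)·Dx + (-2 - 6·x + 2·x^2 + 6·x^3)·Dx^2  (order 2).
h: a_k = -1, -3/2, -17/8, -31/16, -261/128, -505/256, -2069/1024, -4063/2048, -65965/32768, …
ICs: h(0) = -1, h′(0) = -3/2.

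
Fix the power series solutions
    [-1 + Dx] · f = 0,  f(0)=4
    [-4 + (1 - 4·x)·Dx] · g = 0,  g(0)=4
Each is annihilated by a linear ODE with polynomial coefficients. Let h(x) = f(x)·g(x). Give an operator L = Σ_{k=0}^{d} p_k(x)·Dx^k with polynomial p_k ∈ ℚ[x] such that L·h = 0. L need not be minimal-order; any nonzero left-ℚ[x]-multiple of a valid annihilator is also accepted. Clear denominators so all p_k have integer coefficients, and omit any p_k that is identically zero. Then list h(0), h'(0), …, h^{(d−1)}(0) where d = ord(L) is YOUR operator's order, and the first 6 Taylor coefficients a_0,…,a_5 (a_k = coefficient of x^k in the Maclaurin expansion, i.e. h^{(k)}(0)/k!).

f: a_k = 4, 4, 2, 2/3, 1/6, 1/30, …
g: a_k = 4, 16, 64, 256, 1024, 4096, …
f·g: L₀ = L_f ⊗_s L_g, ord ≤ 1·1.
L = (5 - 4·x) + (-1 + 4·x)·Dx  (order 1).
h: a_k = 16, 80, 328, 3944/3, 15778/3, 315562/15, …
ICs: h(0) = 16.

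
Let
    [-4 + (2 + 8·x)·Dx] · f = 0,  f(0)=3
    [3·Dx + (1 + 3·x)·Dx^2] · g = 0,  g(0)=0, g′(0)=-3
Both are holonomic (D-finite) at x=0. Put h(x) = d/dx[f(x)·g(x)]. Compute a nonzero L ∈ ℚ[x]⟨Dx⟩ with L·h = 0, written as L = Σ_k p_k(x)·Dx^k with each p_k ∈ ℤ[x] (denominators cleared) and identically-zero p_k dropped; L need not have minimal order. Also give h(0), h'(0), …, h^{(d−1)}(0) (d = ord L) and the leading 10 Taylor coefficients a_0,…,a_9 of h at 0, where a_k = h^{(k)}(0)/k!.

f: a_k = 3, 6, -6, 12, -30, 84, -252, 792, -2574, 8580, …
g: a_k = 0, -3, 9/2, -9, 81/4, -243/5, 243/2, -2187/7, 6561/8, -2187, …
h₀=f·g: eliminate ⇒ L₀, order ≤ 1·2.
h₀' ⇒ L via d/dx closure of L₀.
L = (4 + 24·x + 24·x^2) + (8 + 74·x + 216·x^2 + 192·x^3)·Dx + (1 + 13·x + 62·x^2 + 128·x^3 + 96·x^4)·Dx^2  (order 2).
h: a_k = -9, -9, 54, -225, 1737/2, -16308/5, 60561/5, -1567971/35, 4638141/28, -8590203/14, …
ICs: h(0) = -9, h′(0) = -9.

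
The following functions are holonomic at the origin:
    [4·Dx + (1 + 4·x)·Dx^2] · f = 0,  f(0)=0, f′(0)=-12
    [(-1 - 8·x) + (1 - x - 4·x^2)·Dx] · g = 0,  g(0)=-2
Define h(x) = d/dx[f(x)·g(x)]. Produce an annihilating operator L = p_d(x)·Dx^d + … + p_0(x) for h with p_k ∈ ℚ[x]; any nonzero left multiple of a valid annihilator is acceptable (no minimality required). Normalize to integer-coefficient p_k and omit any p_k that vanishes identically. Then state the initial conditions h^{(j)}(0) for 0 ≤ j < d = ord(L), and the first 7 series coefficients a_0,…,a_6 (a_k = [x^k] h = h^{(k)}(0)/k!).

L = (152 + 864·x + 2304·x^2) + (1 + 100·x + 960·x^2 + 1792·x^3)·Dx + (-3 - 25·x - 24·x^2 + 176·x^3 + 256·x^4)·Dx^2  (order 2).
h: a_k = 24, -48, 600, -1120, 8744, -104016/5, 123000, …
ICs: h(0) = 24, h′(0) = -48.

f: a_k = 0, -12, 24, -64, 192, -3072/5, 2048, …
g: a_k = -2, -2, -10, -18, -58, -130, -362, …
Product ⇒ symmetric product L₀, ord ≤ 2.
h=h₀': d/dx-closure on L₀ ⇒ L.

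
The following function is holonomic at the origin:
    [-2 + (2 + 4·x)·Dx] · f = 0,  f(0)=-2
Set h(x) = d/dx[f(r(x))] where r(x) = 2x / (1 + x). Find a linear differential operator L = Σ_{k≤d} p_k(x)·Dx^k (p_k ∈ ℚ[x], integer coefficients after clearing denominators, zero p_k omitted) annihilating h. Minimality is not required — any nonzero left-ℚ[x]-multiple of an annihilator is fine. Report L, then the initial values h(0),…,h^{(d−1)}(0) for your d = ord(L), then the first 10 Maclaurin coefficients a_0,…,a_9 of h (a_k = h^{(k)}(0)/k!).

L = (-4 - 10·x) + (-1 - 6·x - 5·x^2)·Dx  (order 1).
h: a_k = -4, 16, -60, 240, -1020, 4512, -20468, 94400, -440460, 2072880, …
ICs: h(0) = -4.

f: a_k = -2, -2, 1, -1, 5/4, -7/4, 21/8, -33/8, 429/64, -715/64, …
f∘r: x↦r, Dx↦Dx/r' in L_f ⇒ L₀.
h=h₀': d/dx-closure on L₀ ⇒ L.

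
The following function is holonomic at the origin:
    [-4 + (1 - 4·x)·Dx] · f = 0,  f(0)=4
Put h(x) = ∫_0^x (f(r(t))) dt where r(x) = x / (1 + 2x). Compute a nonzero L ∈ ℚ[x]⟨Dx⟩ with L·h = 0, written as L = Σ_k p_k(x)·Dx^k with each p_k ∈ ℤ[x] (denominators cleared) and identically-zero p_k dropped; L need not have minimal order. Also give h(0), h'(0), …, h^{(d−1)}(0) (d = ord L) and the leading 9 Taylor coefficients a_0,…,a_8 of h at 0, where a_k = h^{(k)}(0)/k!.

L = 4·Dx + (-1 + 4·x^2)·Dx^2  (order 2).
h: a_k = 0, 4, 8, 32/3, 16, 128/5, 128/3, 512/7, 128, …
ICs: h(0) = 0, h′(0) = 4.

f: a_k = 4, 16, 64, 256, 1024, 4096, 16384, 65536, 262144, …
Change of var in L_f (x↦r) gives L₀.
h=∫h₀ ⇒ L = L₀·Dx.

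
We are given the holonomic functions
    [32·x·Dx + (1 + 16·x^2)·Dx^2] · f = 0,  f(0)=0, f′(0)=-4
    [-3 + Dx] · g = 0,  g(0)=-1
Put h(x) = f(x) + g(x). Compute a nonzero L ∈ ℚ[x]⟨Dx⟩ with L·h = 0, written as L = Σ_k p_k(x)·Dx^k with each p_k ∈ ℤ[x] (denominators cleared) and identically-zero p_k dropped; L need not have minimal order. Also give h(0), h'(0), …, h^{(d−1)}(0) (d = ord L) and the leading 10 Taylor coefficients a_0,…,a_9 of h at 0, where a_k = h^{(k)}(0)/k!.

L = (96 - 288·x - 4608·x^2 - 4608·x^3)·Dx + (-41 + 1248·x^2 - 2304·x^4)·Dx^2 + (3 + 32·x + 96·x^2 + 512·x^3 + 768·x^4)·Dx^3  (order 3).
h: a_k = -1, -7, -9/2, 101/6, -27/8, -8273/40, -81/80, 187211/80, -729/4480, -1174407307/40320, …
ICs: h(0) = -1, h′(0) = -7, h′′(0) = -9.

f: a_k = 0, -4, 0, 64/3, 0, -1024/5, 0, 16384/7, 0, -262144/9, …
g: a_k = -1, -3, -9/2, -9/2, -27/8, -81/40, -81/80, -243/560, -729/4480, -243/4480, …
f+g: L₀ = lclm(L_f,L_g), ord ≤ 2+1.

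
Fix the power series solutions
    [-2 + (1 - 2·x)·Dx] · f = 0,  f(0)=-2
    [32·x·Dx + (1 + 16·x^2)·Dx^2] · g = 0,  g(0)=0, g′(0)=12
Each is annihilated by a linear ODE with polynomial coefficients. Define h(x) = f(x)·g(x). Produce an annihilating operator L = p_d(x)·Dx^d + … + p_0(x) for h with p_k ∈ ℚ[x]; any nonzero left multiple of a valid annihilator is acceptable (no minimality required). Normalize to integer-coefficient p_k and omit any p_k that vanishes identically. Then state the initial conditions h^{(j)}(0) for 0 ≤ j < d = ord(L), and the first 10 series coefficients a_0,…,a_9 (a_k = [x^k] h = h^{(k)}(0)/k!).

f: a_k = -2, -4, -8, -16, -32, -64, -128, -256, -512, -1024, …
g: a_k = 0, 12, 0, -64, 0, 3072/5, 0, -49152/7, 0, 262144/3, …
L₀ := L_f ⊗_s L_g (sym. prod.), ord ≤ 2.
L = 64·x + (4 - 32·x + 128·x^2)·Dx + (-1 + 2·x - 16·x^2 + 32·x^3)·Dx^2  (order 2).
h: a_k = 0, -24, -48, 32, 64, -5504/5, -11008/5, 337408/35, 674816/35, -14301184/105, …
ICs: h(0) = 0, h′(0) = -24.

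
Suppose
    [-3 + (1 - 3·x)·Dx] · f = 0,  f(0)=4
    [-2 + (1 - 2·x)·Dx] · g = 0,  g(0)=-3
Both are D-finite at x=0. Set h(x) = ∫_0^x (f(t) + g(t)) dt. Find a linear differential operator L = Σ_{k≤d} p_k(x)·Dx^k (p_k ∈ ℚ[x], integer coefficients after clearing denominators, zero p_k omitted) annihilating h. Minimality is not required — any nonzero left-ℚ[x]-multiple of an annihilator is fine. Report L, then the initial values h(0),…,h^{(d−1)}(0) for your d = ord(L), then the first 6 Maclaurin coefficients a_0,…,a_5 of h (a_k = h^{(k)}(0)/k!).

L = -12·Dx + (10 - 24·x)·Dx^2 + (-1 + 5·x - 6·x^2)·Dx^3  (order 3).
h: a_k = 0, 1, 3, 8, 21, 276/5, …
ICs: h(0) = 0, h′(0) = 1, h′′(0) = 6.

f: a_k = 4, 12, 36, 108, 324, 972, …
g: a_k = -3, -6, -12, -24, -48, -96, …
Weyl lclm of L_f,L_g ⇒ L₀ (ord ≤ 2).
h=∫₀ˣh₀: take L = L₀·Dx.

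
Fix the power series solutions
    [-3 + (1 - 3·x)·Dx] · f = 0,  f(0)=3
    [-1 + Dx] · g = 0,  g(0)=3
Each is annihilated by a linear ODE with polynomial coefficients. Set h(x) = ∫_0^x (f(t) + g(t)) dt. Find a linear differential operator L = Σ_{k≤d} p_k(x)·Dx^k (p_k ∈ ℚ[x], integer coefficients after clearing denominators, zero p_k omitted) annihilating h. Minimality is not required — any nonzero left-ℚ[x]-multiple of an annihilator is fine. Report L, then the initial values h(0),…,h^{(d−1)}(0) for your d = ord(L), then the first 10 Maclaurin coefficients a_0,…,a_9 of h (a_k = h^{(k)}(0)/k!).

f: a_k = 3, 9, 27, 81, 243, 729, 2187, 6561, 19683, 59049, …
g: a_k = 3, 3, 3/2, 1/2, 1/8, 1/40, 1/240, 1/1680, 1/13440, 1/120960, …
L₀ := lclm(L_f,L_g); ord L₀ ≤ 1+1.
h=∫₀ˣh₀: take L = L₀·Dx.
L = (-15 - 9·x)·Dx + (17 + 6·x - 9·x^2)·Dx^2 + (-2 + 3·x + 9·x^2)·Dx^3  (order 3).
h: a_k = 0, 6, 6, 19/2, 163/8, 389/8, 29161/240, 74983/240, 11022481/13440, 264539521/120960, …
ICs: h(0) = 0, h′(0) = 6, h′′(0) = 12.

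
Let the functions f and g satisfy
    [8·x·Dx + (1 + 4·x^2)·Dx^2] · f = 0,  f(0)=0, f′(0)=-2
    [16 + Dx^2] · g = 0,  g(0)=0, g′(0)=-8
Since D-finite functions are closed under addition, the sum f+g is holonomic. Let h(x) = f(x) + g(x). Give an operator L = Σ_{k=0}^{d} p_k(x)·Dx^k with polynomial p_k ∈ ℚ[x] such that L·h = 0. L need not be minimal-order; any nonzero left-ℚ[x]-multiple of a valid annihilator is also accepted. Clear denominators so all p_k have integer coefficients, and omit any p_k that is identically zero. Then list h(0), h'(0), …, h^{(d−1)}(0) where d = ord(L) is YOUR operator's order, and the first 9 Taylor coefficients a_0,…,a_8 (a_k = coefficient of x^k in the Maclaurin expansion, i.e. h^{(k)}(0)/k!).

L = (-512·x + 5120·x^3 + 4096·x^5)·Dx + (16 + 512·x^2 + 2304·x^4 + 2048·x^6)·Dx^2 + (-32·x + 320·x^3 + 256·x^5)·Dx^3 + (1 + 32·x^2 + 144·x^4 + 128·x^6)·Dx^4  (order 4).
h: a_k = 0, -10, 0, 24, 0, -352/15, 0, 7808/315, 0, …
ICs: h(0) = 0, h′(0) = -10, h′′(0) = 0, h′′′(0) = 144.

f: a_k = 0, -2, 0, 8/3, 0, -32/5, 0, 128/7, 0, …
g: a_k = 0, -8, 0, 64/3, 0, -256/15, 0, 2048/315, 0, …
f+g: L₀ = lclm(L_f,L_g), ord ≤ 2+2.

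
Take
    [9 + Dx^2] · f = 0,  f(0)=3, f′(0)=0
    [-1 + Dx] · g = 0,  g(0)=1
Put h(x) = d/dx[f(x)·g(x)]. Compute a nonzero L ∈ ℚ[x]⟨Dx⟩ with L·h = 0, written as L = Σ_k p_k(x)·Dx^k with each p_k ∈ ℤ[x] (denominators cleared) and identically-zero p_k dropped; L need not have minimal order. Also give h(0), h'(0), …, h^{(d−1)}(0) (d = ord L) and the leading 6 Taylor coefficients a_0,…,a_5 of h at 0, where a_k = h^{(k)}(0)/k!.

f: a_k = 3, 0, -27/2, 0, 81/8, 0, …
g: a_k = 1, 1, 1/2, 1/6, 1/24, 1/120, …
h₀=f·g: eliminate ⇒ L₀, order ≤ 2·1.
h=h₀': d/dx-closure on L₀ ⇒ L.
L = 10 - 2·Dx + Dx^2  (order 2).
h: a_k = 3, -24, -39, 14, 79/2, 44/5, …
ICs: h(0) = 3, h′(0) = -24.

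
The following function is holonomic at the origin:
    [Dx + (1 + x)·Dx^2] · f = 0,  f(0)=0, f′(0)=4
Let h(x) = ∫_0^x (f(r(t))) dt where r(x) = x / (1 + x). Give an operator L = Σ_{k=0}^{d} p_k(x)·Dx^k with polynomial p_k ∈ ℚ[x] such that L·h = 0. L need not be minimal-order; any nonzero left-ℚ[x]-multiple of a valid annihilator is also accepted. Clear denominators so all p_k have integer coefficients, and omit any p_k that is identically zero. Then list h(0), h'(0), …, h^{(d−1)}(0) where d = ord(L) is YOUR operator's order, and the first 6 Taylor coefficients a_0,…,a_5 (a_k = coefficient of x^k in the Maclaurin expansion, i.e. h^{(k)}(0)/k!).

L = (3 + 4·x)·Dx^2 + (1 + 3·x + 2·x^2)·Dx^3  (order 3).
h: a_k = 0, 0, 2, -2, 7/3, -3, …
ICs: h(0) = 0, h′(0) = 0, h′′(0) = 4.

f: a_k = 0, 4, -2, 4/3, -1, 4/5, …
h₀=f(r): pull back L_f along r ⇒ L₀.
∫: right-multiply L₀ by Dx.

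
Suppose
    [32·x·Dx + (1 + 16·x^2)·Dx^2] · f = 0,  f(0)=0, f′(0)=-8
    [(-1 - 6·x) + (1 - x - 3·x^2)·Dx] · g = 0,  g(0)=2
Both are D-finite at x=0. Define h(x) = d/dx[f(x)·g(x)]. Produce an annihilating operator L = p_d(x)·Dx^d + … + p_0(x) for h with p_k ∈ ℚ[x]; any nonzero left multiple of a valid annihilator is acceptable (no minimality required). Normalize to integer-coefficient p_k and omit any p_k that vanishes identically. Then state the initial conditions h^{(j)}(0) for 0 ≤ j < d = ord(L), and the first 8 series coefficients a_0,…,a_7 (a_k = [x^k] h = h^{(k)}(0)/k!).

L = (-74 + 8736·x^2 + 18432·x^3 + 82944·x^4) + (25 + 182·x - 48·x^2 + 96·x^3 + 18432·x^4 + 55296·x^5)·Dx + (-3 - 13·x - 167·x^2 - 16·x^3 - 1472·x^4 + 3072·x^5 + 6912·x^6)·Dx^2  (order 2).
h: a_k = -16, -32, 64, -320/3, -11728/3, -25856/5, 646256/15, 2998144/105, …
ICs: h(0) = -16, h′(0) = -32.

f: a_k = 0, -8, 0, 128/3, 0, -2048/5, 0, 32768/7, …
g: a_k = 2, 2, 8, 14, 38, 80, 194, 434, …
f·g: L₀ = L_f ⊗_s L_g, ord ≤ 2·1.
h=h₀': d/dx-closure on L₀ ⇒ L.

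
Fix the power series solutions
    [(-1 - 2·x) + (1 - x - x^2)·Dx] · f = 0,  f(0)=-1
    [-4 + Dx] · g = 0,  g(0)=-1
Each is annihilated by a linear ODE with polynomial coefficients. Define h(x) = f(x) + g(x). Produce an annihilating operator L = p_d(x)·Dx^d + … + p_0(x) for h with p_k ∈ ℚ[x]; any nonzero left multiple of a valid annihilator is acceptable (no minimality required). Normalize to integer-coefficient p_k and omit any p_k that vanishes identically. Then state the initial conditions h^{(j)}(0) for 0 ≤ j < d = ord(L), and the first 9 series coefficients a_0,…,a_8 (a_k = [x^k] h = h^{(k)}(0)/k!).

f: a_k = -1, -1, -2, -3, -5, -8, -13, -21, -34, …
g: a_k = -1, -4, -8, -32/3, -32/3, -128/15, -256/45, -1024/315, -512/315, …
h₀=f+g: left-lcm gives L₀, ord ≤ 2.
L = (-8·x - 72·x^2 - 32·x^3) + (-12 + 38·x + 22·x^2 - 32·x^3 - 16·x^4)·Dx + (3 - 9·x - x^2 + 10·x^3 + 4·x^4)·Dx^2  (order 2).
h: a_k = -2, -5, -10, -41/3, -47/3, -248/15, -841/45, -7639/315, -11222/315, …
ICs: h(0) = -2, h′(0) = -5.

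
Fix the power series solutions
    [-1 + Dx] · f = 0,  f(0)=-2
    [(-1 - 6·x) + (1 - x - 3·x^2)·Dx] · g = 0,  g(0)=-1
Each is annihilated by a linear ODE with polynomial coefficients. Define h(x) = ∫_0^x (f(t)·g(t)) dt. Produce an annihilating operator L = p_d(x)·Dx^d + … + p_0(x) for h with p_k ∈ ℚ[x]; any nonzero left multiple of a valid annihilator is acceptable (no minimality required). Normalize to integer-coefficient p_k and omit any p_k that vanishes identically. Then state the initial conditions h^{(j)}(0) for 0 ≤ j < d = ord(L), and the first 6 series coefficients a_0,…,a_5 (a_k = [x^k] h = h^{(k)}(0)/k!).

f: a_k = -2, -2, -1, -1/3, -1/12, -1/60, …
g: a_k = -1, -1, -4, -7, -19, -40, …
L₀ := L_f ⊗_s L_g (sym. prod.), ord ≤ 1.
Integrate: L := L₀·Dx.
L = (2 + 5·x - 3·x^2)·Dx + (-1 + x + 3·x^2)·Dx^2  (order 2).
h: a_k = 0, 2, 2, 11/3, 35/6, 677/60, …
ICs: h(0) = 0, h′(0) = 2.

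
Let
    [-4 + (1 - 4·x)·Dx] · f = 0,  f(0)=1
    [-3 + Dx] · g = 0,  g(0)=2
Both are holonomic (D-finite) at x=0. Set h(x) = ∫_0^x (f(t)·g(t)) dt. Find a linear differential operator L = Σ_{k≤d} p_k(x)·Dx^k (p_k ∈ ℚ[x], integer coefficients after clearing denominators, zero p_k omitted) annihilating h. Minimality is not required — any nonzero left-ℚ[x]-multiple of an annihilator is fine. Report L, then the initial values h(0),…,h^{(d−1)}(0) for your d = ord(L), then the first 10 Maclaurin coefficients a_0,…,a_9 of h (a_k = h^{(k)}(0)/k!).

L = (7 - 12·x)·Dx + (-1 + 4·x)·Dx^2  (order 2).
h: a_k = 0, 2, 7, 65/3, 269/4, 4331/20, 86701/120, 693689/280, 3884707/448, 88793407/2880, …
ICs: h(0) = 0, h′(0) = 2.

f: a_k = 1, 4, 16, 64, 256, 1024, 4096, 16384, 65536, 262144, …
g: a_k = 2, 6, 9, 9, 27/4, 81/20, 81/40, 243/280, 729/2240, 243/2240, …
f·g: L₀ = L_f ⊗_s L_g, ord ≤ 1·1.
∫: right-multiply L₀ by Dx.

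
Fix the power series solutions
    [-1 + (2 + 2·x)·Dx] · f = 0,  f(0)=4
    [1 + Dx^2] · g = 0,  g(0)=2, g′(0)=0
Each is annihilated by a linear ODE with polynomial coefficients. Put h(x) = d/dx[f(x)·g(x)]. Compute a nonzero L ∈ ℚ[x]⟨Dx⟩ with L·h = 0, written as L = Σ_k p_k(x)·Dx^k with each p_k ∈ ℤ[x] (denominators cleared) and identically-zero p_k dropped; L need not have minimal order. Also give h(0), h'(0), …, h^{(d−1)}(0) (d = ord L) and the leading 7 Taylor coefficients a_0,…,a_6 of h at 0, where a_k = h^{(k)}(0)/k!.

f: a_k = 4, 2, -1/2, 1/4, -5/32, 7/64, -21/256, …
g: a_k = 2, 0, -1, 0, 1/12, 0, -1/360, …
Sym-product of L_f,L_g gives L₀ (≤ ord 2).
h=h₀': d/dx-closure on L₀ ⇒ L.
L = (53 + 144·x + 136·x^2 + 64·x^3 + 16·x^4) + (-4 - 36·x - 48·x^2 - 16·x^3)·Dx + (28 + 88·x + 108·x^2 + 64·x^3 + 16·x^4)·Dx^2  (order 2).
h: a_k = 4, -10, -9/2, 25/12, 65/96, -349/960, 2807/11520, …
ICs: h(0) = 4, h′(0) = -10.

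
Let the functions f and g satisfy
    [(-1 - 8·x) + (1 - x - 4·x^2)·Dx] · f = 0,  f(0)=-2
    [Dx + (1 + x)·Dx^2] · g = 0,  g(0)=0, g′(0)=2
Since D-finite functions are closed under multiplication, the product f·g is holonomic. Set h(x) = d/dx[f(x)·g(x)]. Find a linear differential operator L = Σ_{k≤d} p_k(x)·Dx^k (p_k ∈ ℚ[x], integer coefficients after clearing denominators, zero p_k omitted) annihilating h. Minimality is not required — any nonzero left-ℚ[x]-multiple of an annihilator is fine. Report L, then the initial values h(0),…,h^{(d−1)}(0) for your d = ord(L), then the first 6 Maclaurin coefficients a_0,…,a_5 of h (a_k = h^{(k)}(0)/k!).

L = (236 + 648·x + 576·x^2) + (25 + 277·x + 672·x^2 + 448·x^3)·Dx + (-9 - 16·x + 45·x^2 + 116·x^3 + 64·x^4)·Dx^2  (order 2).
h: a_k = -4, -4, -58, -316/3, -1567/3, -6274/5, …
ICs: h(0) = -4, h′(0) = -4.

f: a_k = -2, -2, -10, -18, -58, -130, …
g: a_k = 0, 2, -1, 2/3, -1/2, 2/5, …
f·g: L₀ = L_f ⊗_s L_g, ord ≤ 1·2.
h=h₀': d/dx-closure on L₀ ⇒ L.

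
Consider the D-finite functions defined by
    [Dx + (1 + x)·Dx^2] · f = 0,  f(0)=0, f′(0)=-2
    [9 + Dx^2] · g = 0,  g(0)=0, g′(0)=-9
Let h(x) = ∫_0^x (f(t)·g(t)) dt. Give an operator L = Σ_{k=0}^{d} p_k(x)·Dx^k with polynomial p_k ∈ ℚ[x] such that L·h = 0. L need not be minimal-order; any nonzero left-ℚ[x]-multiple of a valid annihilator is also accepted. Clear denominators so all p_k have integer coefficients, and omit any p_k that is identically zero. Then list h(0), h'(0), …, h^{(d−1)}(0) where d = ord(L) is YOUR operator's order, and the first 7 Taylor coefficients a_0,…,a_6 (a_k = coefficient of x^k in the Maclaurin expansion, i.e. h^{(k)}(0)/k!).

f: a_k = 0, -2, 1, -2/3, 1/2, -2/5, 1/3, …
g: a_k = 0, -9, 0, 27/2, 0, -243/40, 0, …
L₀ := L_f ⊗_s L_g (sym. prod.), ord ≤ 4.
Integrate: L := L₀·Dx.
L = (2493 + 10854·x + 17091·x^2 + 11664·x^3 + 2916·x^4)·Dx + (612 + 1908·x + 1944·x^2 + 648·x^3)·Dx^2 + (592 + 2484·x + 3834·x^2 + 2592·x^3 + 648·x^4)·Dx^3 + (68 + 212·x + 216·x^2 + 72·x^3)·Dx^4 + (35 + 142·x + 215·x^2 + 144·x^3 + 36·x^4)·Dx^5  (order 5).
h: a_k = 0, 0, 0, 6, -9/4, -21/5, 3/2, …
ICs: h(0) = 0, h′(0) = 0, h′′(0) = 0, h′′′(0) = 36, h′′′′(0) = -54.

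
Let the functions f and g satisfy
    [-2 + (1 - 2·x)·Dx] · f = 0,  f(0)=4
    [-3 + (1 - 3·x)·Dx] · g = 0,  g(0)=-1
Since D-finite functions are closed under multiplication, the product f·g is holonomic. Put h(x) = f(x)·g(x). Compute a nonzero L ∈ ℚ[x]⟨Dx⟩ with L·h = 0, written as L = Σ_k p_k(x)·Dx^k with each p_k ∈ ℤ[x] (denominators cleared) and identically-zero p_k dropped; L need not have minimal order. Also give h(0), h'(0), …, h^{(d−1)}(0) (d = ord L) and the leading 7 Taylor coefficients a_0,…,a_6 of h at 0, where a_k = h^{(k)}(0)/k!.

L = (-5 + 12·x) + (1 - 5·x + 6·x^2)·Dx  (order 1).
h: a_k = -4, -20, -76, -260, -844, -2660, -8236, …
ICs: h(0) = -4.

f: a_k = 4, 8, 16, 32, 64, 128, 256, …
g: a_k = -1, -3, -9, -27, -81, -243, -729, …
L₀ := L_f ⊗_s L_g (sym. prod.), ord ≤ 1.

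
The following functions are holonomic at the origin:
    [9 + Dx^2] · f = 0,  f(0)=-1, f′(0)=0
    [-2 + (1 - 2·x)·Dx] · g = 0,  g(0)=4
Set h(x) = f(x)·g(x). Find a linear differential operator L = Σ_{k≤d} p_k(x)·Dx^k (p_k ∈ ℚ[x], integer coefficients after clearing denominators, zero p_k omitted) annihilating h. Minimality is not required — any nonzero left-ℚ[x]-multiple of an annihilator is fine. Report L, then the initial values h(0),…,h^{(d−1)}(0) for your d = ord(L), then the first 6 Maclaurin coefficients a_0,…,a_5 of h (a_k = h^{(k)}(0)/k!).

L = (-9 + 18·x) + 4·Dx + (-1 + 2·x)·Dx^2  (order 2).
h: a_k = -4, -8, 2, 4, -11/2, -11, …
ICs: h(0) = -4, h′(0) = -8.

f: a_k = -1, 0, 9/2, 0, -27/8, 0, …
g: a_k = 4, 8, 16, 32, 64, 128, …
Product ⇒ symmetric product L₀, ord ≤ 2.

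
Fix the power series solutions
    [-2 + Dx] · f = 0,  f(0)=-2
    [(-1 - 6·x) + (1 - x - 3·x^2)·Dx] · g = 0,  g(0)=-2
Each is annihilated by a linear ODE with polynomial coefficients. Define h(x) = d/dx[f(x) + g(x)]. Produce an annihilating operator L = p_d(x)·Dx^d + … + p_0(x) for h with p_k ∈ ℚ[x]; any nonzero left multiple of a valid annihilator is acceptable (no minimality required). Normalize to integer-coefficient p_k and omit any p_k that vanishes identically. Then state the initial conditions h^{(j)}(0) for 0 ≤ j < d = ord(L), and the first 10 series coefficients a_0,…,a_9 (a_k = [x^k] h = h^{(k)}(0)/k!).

L = (26 + 268·x + 300·x^2 + 864·x^3 + 324·x^4) + (-19 - 136·x - 196·x^2 - 372·x^3 + 90·x^4 + 108·x^5)·Dx + (3 + x + 23·x^2 - 30·x^3 - 126·x^4 - 54·x^5)·Dx^2  (order 2).
h: a_k = -6, -24, -50, -472/3, -1208/3, -17476/15, -136726/45, -2560352/315, -6571538/315, -152126116/2835, …
ICs: h(0) = -6, h′(0) = -24.

f: a_k = -2, -4, -4, -8/3, -4/3, -8/15, -8/45, -16/315, -4/315, -8/2835, …
g: a_k = -2, -2, -8, -14, -38, -80, -194, -434, -1016, -2318, …
h₀=f+g: left-lcm gives L₀, ord ≤ 2.
h=h₀': d/dx-closure on L₀ ⇒ L.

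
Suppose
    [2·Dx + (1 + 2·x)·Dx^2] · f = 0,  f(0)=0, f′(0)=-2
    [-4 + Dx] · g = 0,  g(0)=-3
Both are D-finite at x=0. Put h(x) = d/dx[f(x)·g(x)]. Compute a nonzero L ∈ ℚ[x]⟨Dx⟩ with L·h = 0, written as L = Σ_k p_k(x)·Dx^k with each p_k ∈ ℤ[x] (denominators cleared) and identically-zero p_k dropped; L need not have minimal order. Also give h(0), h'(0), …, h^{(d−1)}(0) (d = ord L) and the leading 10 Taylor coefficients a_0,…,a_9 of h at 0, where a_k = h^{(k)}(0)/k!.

L = (16 + 64·x + 128·x^2) + (-8 - 40·x - 64·x^2)·Dx + (1 + 6·x + 8·x^2)·Dx^2  (order 2).
h: a_k = 6, 36, 96, 144, 176, 128, 2176/15, -256/15, 1408/7, -307712/945, …
ICs: h(0) = 6, h′(0) = 36.

f: a_k = 0, -2, 2, -8/3, 4, -32/5, 32/3, -128/7, 32, -512/9, …
g: a_k = -3, -12, -24, -32, -32, -128/5, -256/15, -1024/105, -512/105, -2048/945, …
f·g: L₀ = L_f ⊗_s L_g, ord ≤ 2·1.
Derive L from L₀ (diff closure).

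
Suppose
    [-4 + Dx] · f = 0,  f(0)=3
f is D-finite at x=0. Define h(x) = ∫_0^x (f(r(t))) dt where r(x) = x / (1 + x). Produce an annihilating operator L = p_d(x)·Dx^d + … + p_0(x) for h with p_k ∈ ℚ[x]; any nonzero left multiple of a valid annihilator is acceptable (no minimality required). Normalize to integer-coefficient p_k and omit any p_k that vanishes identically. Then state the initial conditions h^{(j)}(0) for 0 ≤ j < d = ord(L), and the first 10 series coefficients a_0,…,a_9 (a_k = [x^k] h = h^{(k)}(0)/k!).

f: a_k = 3, 12, 24, 32, 32, 128/5, 256/15, 1024/105, 512/105, 2048/945, …
L₀ from L_f via x↦r, Dx↦r'^{-1}Dx.
Integrate: L := L₀·Dx.
L = -4·Dx + (1 + 2·x + x^2)·Dx^2  (order 2).
h: a_k = 0, 3, 6, 4, -1, -4/5, 14/15, -44/105, -17/210, 316/945, …
ICs: h(0) = 0, h′(0) = 3.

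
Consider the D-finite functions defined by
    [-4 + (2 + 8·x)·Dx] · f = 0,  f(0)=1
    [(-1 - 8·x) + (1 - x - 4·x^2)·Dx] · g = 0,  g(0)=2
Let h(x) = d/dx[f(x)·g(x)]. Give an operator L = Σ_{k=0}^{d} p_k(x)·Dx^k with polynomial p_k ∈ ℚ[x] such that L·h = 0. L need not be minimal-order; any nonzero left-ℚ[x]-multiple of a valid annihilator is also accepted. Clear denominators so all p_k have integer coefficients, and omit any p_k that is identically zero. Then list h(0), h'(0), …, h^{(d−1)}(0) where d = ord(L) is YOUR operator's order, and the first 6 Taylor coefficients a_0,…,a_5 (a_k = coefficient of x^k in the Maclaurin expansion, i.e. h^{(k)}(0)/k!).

f: a_k = 1, 2, -2, 4, -10, 28, …
g: a_k = 2, 2, 10, 18, 58, 130, …
f·g: L₀ = L_f ⊗_s L_g, ord ≤ 1·1.
h=h₀': d/dx-closure on L₀ ⇒ L.
L = (10 + 156·x + 540·x^2 + 800·x^3 + 960·x^4) + (-3 - 19·x - 30·x^2 + 56·x^3 + 352·x^4 + 384·x^5)·Dx  (order 1).
h: a_k = 6, 20, 126, 248, 1430, 2196, …
ICs: h(0) = 6.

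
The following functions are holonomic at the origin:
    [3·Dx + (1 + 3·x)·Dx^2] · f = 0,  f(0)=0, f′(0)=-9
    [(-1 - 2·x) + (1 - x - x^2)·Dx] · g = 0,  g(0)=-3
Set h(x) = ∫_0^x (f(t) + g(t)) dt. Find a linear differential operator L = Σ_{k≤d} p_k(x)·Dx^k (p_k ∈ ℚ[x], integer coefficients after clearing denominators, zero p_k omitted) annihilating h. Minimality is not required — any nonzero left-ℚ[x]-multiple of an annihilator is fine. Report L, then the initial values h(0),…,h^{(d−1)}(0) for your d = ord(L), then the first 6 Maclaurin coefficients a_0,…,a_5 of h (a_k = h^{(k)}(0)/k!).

L = (-126 - 342·x - 468·x^2 - 180·x^3 - 108·x^4)·Dx^2 + (-156·x - 576·x^2 - 672·x^3 - 378·x^4 - 180·x^5)·Dx^3 + (7 + 35·x + 29·x^2 - 63·x^3 - 99·x^4 - 93·x^5 - 36·x^6)·Dx^4  (order 4).
h: a_k = 0, -3, -6, 5/2, -9, 183/20, …
ICs: h(0) = 0, h′(0) = -3, h′′(0) = -12, h′′′(0) = 15.

f: a_k = 0, -9, 27/2, -27, 243/4, -729/5, …
g: a_k = -3, -3, -6, -9, -15, -24, …
h₀=f+g: left-lcm gives L₀, ord ≤ 3.
h=∫₀ˣh₀: take L = L₀·Dx.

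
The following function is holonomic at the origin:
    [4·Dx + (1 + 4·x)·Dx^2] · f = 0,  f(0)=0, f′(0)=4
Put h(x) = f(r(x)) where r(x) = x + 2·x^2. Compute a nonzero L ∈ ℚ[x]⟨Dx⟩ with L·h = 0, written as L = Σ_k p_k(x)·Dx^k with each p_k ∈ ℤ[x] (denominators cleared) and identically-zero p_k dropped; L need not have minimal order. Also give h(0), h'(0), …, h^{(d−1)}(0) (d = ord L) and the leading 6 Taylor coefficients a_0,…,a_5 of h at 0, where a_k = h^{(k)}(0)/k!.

f: a_k = 0, 4, -8, 64/3, -64, 1024/5, …
L₀ from L_f via x↦r, Dx↦r'^{-1}Dx.
L = (16·x + 32·x^2)·Dx + (1 + 8·x + 24·x^2 + 32·x^3)·Dx^2  (order 2).
h: a_k = 0, 4, 0, -32/3, 32, -256/5, …
ICs: h(0) = 0, h′(0) = 4.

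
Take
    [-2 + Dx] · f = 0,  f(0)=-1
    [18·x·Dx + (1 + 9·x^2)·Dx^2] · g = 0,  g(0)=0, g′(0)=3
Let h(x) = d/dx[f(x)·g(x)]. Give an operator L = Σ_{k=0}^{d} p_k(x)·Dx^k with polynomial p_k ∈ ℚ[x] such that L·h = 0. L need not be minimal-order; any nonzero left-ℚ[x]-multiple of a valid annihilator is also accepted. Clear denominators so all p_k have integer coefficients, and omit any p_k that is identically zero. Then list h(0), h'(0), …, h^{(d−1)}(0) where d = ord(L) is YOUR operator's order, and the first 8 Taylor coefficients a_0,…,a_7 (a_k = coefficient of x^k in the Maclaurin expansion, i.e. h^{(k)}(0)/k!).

L = (-14 - 72·x + 558·x^2 - 648·x^3 + 324·x^4) + (5 + 54·x - 315·x^2 + 486·x^3 - 324·x^4)·Dx + (1 - 9·x + 18·x^2 - 81·x^3 + 81·x^4)·Dx^2  (order 2).
h: a_k = -3, -12, 9, 56, -163, -516, 23201/15, 94480/21, …
ICs: h(0) = -3, h′(0) = -12.

f: a_k = -1, -2, -2, -4/3, -2/3, -4/15, -4/45, -8/315, …
g: a_k = 0, 3, 0, -9, 0, 243/5, 0, -2187/7, …
L₀ := L_f ⊗_s L_g (sym. prod.), ord ≤ 2.
Derive L from L₀ (diff closure).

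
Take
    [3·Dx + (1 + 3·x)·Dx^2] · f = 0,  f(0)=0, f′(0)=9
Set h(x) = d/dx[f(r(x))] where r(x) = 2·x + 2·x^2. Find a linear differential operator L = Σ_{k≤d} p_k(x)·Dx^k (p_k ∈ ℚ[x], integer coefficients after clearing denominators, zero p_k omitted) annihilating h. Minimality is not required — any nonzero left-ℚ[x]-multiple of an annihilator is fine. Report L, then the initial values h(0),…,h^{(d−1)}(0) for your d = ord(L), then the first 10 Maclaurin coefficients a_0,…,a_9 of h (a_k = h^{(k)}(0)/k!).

f: a_k = 0, 9, -27/2, 27, -243/4, 729/5, -729/2, 6561/7, -19683/8, 6561, …
L₀ from L_f via x↦r, Dx↦r'^{-1}Dx.
h₀' ⇒ L via d/dx closure of L₀.
L = (4 + 12·x + 12·x^2) + (1 + 8·x + 18·x^2 + 12·x^3)·Dx  (order 1).
h: a_k = 18, -72, 324, -1512, 7128, -33696, 159408, -754272, 3569184, -16889472, …
ICs: h(0) = 18.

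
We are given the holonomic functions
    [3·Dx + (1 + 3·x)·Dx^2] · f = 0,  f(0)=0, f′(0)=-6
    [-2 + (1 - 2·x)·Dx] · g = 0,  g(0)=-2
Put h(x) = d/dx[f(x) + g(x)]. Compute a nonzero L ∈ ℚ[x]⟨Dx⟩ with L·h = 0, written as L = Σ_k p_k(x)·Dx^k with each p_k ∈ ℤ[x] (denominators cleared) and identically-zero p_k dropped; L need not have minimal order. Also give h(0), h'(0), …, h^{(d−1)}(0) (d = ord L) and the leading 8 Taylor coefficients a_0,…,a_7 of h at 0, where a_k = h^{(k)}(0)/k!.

f: a_k = 0, -6, 9, -18, 81/2, -486/5, 243, -4374/7, …
g: a_k = -2, -4, -8, -16, -32, -64, -128, -256, …
h₀=f+g: left-lcm gives L₀, ord ≤ 3.
h=h₀': d/dx-closure on L₀ ⇒ L.
L = (-144 - 72·x) + (-6 - 216·x - 144·x^2)·Dx + (7 + 13·x - 36·x^2 - 36·x^3)·Dx^2  (order 2).
h: a_k = -10, 2, -102, 34, -806, 690, -6166, 9026, …
ICs: h(0) = -10, h′(0) = 2.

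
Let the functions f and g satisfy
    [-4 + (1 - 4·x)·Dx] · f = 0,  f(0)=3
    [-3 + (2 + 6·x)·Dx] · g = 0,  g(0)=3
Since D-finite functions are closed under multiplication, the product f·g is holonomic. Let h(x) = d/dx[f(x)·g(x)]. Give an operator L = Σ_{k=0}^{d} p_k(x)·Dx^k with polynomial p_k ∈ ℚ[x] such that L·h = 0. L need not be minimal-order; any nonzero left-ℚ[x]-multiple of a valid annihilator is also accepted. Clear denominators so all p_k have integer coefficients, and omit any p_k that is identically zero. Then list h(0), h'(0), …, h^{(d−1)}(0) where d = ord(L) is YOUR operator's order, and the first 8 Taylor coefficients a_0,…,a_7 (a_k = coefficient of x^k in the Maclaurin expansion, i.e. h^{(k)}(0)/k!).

L = (167 + 792·x + 432·x^2) + (-22 - 2·x + 288·x^2 + 288·x^3)·Dx  (order 1).
h: a_k = 99/2, 1503/4, 36801/16, 388899/32, 15632505/256, 149658705/512, 2798175933/2048, 25557990795/4096, …
ICs: h(0) = 99/2.

f: a_k = 3, 12, 48, 192, 768, 3072, 12288, 49152, …
g: a_k = 3, 9/2, -27/8, 81/16, -1215/128, 5103/256, -45927/1024, 216513/2048, …
Product ⇒ symmetric product L₀, ord ≤ 1.
h=h₀': d/dx-closure on L₀ ⇒ L.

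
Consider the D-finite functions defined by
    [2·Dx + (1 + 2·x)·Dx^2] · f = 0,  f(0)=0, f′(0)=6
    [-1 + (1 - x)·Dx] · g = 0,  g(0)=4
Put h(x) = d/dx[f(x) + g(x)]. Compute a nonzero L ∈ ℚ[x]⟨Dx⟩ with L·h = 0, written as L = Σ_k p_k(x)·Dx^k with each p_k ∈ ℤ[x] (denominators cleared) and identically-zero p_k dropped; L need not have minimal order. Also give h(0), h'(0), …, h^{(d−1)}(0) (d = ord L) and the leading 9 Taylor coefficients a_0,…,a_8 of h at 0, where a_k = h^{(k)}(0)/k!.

f: a_k = 0, 6, -6, 8, -12, 96/5, -32, 384/7, -96, …
g: a_k = 4, 4, 4, 4, 4, 4, 4, 4, 4, …
L₀ := lclm(L_f,L_g); ord L₀ ≤ 2+1.
Differentiate: ansatz ord ≤ ord L₀ ⇒ L.
L = (-14 - 4·x) + (1 - 20·x - 8·x^2)·Dx + (2 + 3·x - 3·x^2 - 2·x^3)·Dx^2  (order 2).
h: a_k = 10, -4, 36, -32, 116, -168, 412, -736, 1572, …
ICs: h(0) = 10, h′(0) = -4.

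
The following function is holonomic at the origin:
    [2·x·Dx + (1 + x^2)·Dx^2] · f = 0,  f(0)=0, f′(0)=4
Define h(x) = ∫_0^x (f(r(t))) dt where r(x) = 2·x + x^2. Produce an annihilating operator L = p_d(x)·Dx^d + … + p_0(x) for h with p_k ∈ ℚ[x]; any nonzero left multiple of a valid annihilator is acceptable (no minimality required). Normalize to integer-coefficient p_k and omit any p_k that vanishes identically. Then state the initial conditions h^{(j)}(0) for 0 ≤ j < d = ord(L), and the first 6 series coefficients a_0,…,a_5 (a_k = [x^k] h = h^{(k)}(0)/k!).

f: a_k = 0, 4, 0, -4/3, 0, 4/5, …
L₀ from L_f via x↦r, Dx↦r'^{-1}Dx.
Integrate: L := L₀·Dx.
L = (-1 + 8·x + 16·x^2 + 12·x^3 + 3·x^4)·Dx^2 + (1 + x + 4·x^2 + 8·x^3 + 5·x^4 + x^5)·Dx^3  (order 3).
h: a_k = 0, 0, 4, 4/3, -8/3, -16/5, …
ICs: h(0) = 0, h′(0) = 0, h′′(0) = 8.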